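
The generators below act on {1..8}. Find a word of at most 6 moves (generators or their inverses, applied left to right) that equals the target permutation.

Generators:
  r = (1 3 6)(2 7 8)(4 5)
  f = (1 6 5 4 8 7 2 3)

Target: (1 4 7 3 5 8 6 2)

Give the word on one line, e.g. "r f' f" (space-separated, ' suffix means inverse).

  after f: (1 6 5 4 8 7 2 3)
  after f: (1 5 8 2)(3 6 4 7)
  after f: (1 4 2 6 8 3 5 7)
  after r': (1 5 2 3 4 8)(6 7)
  after r': (1 4 7 3 5 8 6 2)

f f f r' r'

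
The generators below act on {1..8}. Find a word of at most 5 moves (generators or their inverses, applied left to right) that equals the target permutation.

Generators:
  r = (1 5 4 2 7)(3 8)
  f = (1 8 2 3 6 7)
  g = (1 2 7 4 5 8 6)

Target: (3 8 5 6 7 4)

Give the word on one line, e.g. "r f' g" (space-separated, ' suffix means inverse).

  after g: (1 2 7 4 5 8 6)
  after g: (1 7 5 6 2 4 8)
  after r: (3 8 5 6 7 4)

g g r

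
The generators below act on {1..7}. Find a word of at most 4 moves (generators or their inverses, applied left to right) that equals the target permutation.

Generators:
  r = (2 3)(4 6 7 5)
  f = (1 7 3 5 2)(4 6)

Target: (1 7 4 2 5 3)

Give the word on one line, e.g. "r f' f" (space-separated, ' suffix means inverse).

r' f

  after r': (2 3)(4 5 7 6)
  after f: (1 7 4 2 5 3)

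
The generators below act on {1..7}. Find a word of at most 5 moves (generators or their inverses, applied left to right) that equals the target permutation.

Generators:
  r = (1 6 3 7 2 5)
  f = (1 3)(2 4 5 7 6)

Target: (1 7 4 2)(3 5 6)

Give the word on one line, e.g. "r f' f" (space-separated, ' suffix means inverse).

  after f': (1 3)(2 6 7 5 4)
  after f': (2 7 4 6 5)
  after r: (1 6)(3 7 4)
  after r: (1 3 2 5)(4 7)
  after r: (1 7 4 2)(3 5 6)

f' f' r r r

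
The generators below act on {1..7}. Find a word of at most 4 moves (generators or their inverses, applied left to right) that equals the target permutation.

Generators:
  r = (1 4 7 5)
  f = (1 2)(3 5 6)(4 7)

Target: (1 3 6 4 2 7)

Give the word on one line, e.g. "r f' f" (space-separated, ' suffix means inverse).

r' f' r' r'

  after r': (1 5 7 4)
  after f': (1 3 6 5 4 2)
  after r': (1 3 6 7 4 2 5)
  after r': (1 3 6 4 2 7)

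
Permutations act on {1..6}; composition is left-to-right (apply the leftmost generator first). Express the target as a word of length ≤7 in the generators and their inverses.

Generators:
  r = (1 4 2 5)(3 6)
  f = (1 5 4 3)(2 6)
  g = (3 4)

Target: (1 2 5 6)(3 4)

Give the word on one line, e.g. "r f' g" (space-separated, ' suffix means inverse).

  after r: (1 4 2 5)(3 6)
  after f': (1 5 3 2)(4 6)
  after g: (1 5 4 6 3 2)
  after g: (1 5 3 2)(4 6)
  after r': (1 2 5 6)(3 4)

r f' g g r'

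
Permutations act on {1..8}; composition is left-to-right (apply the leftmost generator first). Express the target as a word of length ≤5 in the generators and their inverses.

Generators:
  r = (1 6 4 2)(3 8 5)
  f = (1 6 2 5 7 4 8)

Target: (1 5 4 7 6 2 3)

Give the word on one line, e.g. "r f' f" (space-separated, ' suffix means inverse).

f r' r' f

  after f: (1 6 2 5 7 4 8)
  after r': (2 8)(3 5 7 6 4)
  after r': (1 2 3 8 4 5 7)
  after f: (1 5 4 7 6 2 3)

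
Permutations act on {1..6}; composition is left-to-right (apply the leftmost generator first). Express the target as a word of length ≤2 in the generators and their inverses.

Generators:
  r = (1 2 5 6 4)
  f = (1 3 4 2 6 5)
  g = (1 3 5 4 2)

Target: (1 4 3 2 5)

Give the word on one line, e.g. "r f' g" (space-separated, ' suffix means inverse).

  after g': (1 2 4 5 3)
  after g': (1 4 3 2 5)

g' g'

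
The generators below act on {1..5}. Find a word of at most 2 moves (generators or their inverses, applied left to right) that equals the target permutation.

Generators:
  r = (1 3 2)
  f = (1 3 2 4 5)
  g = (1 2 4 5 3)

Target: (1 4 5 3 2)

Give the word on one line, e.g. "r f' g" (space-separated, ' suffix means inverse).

r' g

  after r': (1 2 3)
  after g: (1 4 5 3 2)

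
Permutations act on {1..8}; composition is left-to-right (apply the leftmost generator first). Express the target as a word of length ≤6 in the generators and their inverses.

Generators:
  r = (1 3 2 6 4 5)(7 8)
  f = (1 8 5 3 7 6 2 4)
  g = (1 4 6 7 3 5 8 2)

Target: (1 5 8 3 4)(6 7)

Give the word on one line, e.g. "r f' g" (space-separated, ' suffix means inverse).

g f' r g' r

  after g: (1 4 6 7 3 5 8 2)
  after f': (1 2 4 7 5)(3 8 6)
  after r: (1 6 2 5 3 7)(4 8)
  after g': (1 4 5 7 2 3 6 8)
  after r: (1 5 8 3 4)(6 7)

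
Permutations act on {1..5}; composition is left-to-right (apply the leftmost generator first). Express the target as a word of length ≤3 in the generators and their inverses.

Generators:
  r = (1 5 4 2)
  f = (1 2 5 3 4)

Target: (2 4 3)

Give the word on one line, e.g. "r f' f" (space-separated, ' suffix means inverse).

f' r' r'

  after f': (1 4 3 5 2)
  after r': (1 5 4 3)
  after r': (2 4 3)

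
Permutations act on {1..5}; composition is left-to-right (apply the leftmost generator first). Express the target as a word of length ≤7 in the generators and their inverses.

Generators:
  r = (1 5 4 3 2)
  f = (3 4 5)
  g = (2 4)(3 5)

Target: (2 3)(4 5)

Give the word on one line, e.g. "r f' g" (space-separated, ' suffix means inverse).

r g' f r' r'

  after r: (1 5 4 3 2)
  after g': (1 3 4 5 2)
  after f: (1 4 3 5 2)
  after r': (1 5 3)
  after r': (2 3)(4 5)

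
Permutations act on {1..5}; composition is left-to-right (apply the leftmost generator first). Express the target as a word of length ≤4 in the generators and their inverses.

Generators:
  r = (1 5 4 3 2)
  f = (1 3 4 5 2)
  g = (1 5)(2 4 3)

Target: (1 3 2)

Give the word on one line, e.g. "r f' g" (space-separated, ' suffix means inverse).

f' r'

  after f': (1 2 5 4 3)
  after r': (1 3 2)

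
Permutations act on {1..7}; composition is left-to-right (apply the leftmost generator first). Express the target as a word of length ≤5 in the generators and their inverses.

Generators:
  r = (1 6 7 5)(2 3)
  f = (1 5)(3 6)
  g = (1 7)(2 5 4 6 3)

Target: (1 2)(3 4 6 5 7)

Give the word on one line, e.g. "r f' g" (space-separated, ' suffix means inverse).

  after g: (1 7)(2 5 4 6 3)
  after f': (1 7 5 4 3 2)
  after g': (2 7)(4 6)
  after f': (1 5)(2 7)(3 6 4)
  after g': (1 2)(3 4 6 5 7)

g f' g' f' g'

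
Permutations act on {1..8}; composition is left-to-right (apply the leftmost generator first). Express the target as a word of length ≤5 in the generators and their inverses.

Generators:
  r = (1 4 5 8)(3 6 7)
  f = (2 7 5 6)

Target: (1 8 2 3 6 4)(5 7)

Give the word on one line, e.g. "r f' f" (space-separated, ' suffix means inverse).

f' r' f f

  after f': (2 6 5 7)
  after r': (1 8 5 6 4)(2 3 7)
  after f: (1 8 6 4)(2 3 5)
  after f: (1 8 2 3 6 4)(5 7)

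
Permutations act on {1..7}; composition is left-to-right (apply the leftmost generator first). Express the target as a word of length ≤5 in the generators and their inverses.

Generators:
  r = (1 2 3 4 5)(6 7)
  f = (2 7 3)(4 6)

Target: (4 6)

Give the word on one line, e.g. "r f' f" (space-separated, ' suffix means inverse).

f' f' f'

  after f': (2 3 7)(4 6)
  after f': (2 7 3)
  after f': (4 6)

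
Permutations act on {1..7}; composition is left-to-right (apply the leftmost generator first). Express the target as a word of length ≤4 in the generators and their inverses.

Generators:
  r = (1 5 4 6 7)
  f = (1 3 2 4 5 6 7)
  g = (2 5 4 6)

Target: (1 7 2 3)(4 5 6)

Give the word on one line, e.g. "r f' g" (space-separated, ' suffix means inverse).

f' g

  after f': (1 7 6 5 4 2 3)
  after g: (1 7 2 3)(4 5 6)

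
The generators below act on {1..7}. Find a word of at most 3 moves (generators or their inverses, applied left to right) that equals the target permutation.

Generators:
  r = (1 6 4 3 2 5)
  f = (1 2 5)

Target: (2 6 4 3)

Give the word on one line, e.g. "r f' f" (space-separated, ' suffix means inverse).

  after f': (1 5 2)
  after r: (2 6 4 3)

f' r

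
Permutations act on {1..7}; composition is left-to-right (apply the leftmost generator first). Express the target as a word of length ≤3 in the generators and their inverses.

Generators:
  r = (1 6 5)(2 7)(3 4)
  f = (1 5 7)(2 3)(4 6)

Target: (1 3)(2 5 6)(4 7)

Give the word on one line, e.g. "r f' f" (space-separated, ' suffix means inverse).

r f r'

  after r: (1 6 5)(2 7)(3 4)
  after f: (1 4 2)(3 6 7)
  after r': (1 3)(2 5 6)(4 7)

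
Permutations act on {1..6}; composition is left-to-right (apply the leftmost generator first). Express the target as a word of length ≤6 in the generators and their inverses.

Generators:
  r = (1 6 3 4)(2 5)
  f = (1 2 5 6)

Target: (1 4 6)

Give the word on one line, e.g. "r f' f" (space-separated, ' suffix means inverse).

r f r' f

  after r: (1 6 3 4)(2 5)
  after f: (2 6 3 4)
  after r': (1 4 5 2)
  after f: (1 4 6)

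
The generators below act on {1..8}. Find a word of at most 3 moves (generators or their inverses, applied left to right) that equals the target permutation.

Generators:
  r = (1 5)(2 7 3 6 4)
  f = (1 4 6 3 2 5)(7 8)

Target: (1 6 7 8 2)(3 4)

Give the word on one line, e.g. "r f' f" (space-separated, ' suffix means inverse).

f r'

  after f: (1 4 6 3 2 5)(7 8)
  after r': (1 6 7 8 2)(3 4)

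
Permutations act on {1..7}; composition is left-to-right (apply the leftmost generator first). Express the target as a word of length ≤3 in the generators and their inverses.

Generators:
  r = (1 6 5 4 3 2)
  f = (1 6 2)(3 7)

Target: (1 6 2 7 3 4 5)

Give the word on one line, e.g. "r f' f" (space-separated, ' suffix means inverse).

  after r': (1 2 3 4 5 6)
  after f': (1 6 2 7 3 4 5)

r' f'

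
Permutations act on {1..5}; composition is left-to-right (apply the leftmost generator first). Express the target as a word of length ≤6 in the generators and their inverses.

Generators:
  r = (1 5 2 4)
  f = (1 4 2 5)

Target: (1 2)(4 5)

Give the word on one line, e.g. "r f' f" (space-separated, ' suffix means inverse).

  after f: (1 4 2 5)
  after r': (1 2)(4 5)
  after r': (1 5 2 4)
  after f': (1 2)(4 5)

f r' r' f'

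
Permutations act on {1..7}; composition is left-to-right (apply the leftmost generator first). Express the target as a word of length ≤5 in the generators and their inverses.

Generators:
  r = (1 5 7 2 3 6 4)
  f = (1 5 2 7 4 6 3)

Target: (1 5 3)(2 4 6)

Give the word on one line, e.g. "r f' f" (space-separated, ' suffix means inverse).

r f' r

  after r: (1 5 7 2 3 6 4)
  after f': (2 6 7 5)(3 4)
  after r: (1 5 3)(2 4 6)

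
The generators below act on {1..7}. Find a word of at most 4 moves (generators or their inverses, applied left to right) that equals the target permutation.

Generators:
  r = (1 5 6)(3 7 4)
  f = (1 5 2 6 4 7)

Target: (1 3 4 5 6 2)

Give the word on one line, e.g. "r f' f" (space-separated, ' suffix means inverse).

f' r'

  after f': (1 7 4 6 2 5)
  after r': (1 3 4 5 6 2)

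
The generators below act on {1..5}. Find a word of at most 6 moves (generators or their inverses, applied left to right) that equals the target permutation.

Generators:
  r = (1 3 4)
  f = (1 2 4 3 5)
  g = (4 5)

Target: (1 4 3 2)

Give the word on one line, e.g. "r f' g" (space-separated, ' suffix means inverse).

f' f' g' r

  after f': (1 5 3 4 2)
  after f': (1 3 2 5 4)
  after g': (1 3 2 4)
  after r: (1 4 3 2)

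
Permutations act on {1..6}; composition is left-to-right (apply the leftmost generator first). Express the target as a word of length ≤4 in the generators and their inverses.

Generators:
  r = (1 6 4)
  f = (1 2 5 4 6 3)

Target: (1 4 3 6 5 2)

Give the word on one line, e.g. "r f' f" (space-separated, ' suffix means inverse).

  after r: (1 6 4)
  after f': (1 4 3 6 5 2)

r f'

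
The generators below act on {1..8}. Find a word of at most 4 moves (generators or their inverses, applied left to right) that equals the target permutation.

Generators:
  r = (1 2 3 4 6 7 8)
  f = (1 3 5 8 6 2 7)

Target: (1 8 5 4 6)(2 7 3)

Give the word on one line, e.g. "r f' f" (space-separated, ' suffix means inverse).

  after f': (1 7 2 6 8 5 3)
  after r: (1 8 5 4 6)(2 7 3)

f' r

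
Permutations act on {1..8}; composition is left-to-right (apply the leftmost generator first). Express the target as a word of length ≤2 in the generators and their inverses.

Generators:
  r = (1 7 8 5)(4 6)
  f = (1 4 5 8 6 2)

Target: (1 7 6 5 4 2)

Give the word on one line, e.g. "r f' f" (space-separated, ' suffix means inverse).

  after r: (1 7 8 5)(4 6)
  after f: (1 7 6 5 4 2)

r f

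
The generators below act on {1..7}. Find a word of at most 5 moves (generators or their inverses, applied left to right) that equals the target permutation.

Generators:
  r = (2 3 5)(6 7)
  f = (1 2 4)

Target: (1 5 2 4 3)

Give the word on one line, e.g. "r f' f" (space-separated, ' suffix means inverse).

f r f r f'

  after f: (1 2 4)
  after r: (1 3 5 2 4)(6 7)
  after f: (1 3 5 4 2)(6 7)
  after r: (1 5 4 3 2)
  after f': (1 5 2 4 3)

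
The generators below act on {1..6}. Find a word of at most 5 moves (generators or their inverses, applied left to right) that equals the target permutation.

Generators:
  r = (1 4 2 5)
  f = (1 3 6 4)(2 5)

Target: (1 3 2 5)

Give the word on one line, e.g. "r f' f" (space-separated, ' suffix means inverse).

  after f': (1 4 6 3)(2 5)
  after r': (3 5 4 6)
  after f': (1 4 3 2 5 6)
  after f': (1 6 4)(3 5)
  after f': (1 3 2 5)

f' r' f' f' f'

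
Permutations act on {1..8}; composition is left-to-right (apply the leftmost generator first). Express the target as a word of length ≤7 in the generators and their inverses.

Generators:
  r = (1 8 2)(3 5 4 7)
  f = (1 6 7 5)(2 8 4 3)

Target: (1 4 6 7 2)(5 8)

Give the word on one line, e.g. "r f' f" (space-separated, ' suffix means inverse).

  after r: (1 8 2)(3 5 4 7)
  after f: (1 4 5 3)(2 6 7)
  after r: (1 7)(2 6 3 8)
  after r: (1 3 2 6 5 4 7 8)
  after f': (1 4 6 7 2)(5 8)

r f r r f'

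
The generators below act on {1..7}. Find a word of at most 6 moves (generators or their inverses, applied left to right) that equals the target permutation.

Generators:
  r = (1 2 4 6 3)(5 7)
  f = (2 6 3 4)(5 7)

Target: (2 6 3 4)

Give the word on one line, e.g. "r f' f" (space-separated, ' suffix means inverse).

r' r' f r

  after r': (1 3 6 4 2)(5 7)
  after r': (1 6 2 3 4)
  after f: (1 3 2 4)(5 7)
  after r: (2 6 3 4)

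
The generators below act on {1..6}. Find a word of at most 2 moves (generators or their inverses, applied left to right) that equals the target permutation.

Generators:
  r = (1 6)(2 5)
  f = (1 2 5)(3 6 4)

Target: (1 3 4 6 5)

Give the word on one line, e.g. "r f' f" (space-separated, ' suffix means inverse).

r' f'

  after r': (1 6)(2 5)
  after f': (1 3 4 6 5)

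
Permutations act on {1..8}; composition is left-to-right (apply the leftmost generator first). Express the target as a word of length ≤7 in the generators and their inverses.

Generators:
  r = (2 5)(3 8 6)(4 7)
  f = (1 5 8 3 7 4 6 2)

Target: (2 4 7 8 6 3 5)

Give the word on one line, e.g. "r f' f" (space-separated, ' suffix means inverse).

  after f': (1 2 6 4 7 3 8 5)
  after r': (1 5)(2 8)(6 7)
  after r': (1 2 3 6 4 7 8 5)
  after r': (1 5)(2 6 7 3 8)
  after f': (2 4 7 8 6 3 5)

f' r' r' r' f'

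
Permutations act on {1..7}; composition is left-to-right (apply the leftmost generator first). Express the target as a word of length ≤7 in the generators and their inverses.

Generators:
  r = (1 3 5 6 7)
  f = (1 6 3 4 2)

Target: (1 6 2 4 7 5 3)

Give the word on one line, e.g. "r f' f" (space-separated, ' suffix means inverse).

f' r' f r f'

  after f': (1 2 4 3 6)
  after r': (1 2 4)(3 5)(6 7)
  after f: (3 5 4 6 7)
  after r: (1 3 6)(4 7 5)
  after f': (1 6 2 4 7 5 3)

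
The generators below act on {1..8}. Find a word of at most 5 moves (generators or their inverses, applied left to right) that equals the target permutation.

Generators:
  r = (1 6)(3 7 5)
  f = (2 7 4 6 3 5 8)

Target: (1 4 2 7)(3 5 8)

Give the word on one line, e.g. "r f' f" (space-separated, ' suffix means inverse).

  after f: (2 7 4 6 3 5 8)
  after f: (2 4 3 8 7 6 5)
  after r: (1 6 3 8 5 2 4 7)
  after f': (1 4 2 7)(3 5 8)

f f r f'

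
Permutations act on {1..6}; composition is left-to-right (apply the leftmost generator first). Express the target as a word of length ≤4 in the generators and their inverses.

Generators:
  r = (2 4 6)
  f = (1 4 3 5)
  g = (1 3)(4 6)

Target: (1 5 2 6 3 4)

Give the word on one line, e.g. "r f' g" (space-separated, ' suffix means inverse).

  after f: (1 4 3 5)
  after f: (1 3)(4 5)
  after r': (1 3)(2 6 4 5)
  after f: (1 5 2 6 3 4)

f f r' f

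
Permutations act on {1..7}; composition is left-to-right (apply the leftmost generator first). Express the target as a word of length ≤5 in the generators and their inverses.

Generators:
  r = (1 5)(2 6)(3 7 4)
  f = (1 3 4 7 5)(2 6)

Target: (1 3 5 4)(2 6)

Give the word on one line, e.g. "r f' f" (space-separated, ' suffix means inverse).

r' f f

  after r': (1 5)(2 6)(3 4 7)
  after f: (3 7 4 5)
  after f: (1 3 5 4)(2 6)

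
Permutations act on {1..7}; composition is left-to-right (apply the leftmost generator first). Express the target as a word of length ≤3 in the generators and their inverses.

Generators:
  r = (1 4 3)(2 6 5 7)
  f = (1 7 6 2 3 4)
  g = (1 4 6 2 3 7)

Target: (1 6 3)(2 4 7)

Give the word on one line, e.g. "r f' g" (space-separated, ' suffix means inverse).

f f

  after f: (1 7 6 2 3 4)
  after f: (1 6 3)(2 4 7)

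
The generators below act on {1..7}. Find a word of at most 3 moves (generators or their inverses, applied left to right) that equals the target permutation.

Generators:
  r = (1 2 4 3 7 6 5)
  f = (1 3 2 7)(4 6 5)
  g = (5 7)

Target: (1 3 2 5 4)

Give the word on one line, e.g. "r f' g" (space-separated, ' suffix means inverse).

g r f'

  after g: (5 7)
  after r: (1 2 4 3 7)(5 6)
  after f': (1 3 2 5 4)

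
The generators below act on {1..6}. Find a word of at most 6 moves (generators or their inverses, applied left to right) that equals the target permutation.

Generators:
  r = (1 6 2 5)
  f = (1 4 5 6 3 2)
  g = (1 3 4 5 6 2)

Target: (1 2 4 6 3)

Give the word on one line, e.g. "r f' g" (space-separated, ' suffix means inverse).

g g g r'

  after g: (1 3 4 5 6 2)
  after g: (1 4 6)(2 3 5)
  after g: (1 5)(2 4)(3 6)
  after r': (1 2 4 6 3)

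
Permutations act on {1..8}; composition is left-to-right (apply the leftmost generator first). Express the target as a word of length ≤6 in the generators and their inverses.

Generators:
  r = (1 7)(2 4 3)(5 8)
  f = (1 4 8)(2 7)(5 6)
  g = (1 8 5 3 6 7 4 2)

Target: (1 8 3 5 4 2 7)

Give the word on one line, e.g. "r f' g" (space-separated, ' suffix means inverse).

r g' r f g'

  after r: (1 7)(2 4 3)(5 8)
  after g': (1 6 3 4 5)(2 7)
  after r: (1 6 2)(4 8 5 7)
  after f: (1 5 2 4)(6 7 8)
  after g': (1 8 3 5 4 2 7)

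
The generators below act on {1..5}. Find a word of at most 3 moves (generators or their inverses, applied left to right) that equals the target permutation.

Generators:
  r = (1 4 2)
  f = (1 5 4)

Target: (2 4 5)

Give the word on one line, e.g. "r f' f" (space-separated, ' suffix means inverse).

  after f: (1 5 4)
  after f: (1 4 5)
  after r': (2 4 5)

f f r'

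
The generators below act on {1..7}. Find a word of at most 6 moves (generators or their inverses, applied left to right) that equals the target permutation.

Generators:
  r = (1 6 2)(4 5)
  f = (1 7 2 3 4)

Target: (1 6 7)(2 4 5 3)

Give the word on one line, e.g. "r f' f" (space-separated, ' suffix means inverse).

  after r: (1 6 2)(4 5)
  after f: (1 6 3 4 5)(2 7)
  after f: (1 6 4 5 7 3)
  after f: (1 6)(2 3 7 4 5)
  after f: (1 6 7)(2 4 5 3)

r f f f f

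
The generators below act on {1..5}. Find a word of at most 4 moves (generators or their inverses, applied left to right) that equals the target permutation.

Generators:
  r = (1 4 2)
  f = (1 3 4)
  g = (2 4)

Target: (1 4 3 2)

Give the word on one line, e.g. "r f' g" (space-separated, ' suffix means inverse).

  after r': (1 2 4)
  after f': (1 2 3)
  after f': (1 2)(3 4)
  after g': (1 4 3 2)

r' f' f' g'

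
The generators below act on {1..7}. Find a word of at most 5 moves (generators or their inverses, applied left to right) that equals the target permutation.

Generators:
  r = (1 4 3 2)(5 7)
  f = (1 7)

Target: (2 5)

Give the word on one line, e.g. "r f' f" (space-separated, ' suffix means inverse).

f' r f' r' f

  after f': (1 7)
  after r: (1 5 7 4 3 2)
  after f': (1 5)(2 7 4 3)
  after r': (1 7)(2 5)
  after f: (2 5)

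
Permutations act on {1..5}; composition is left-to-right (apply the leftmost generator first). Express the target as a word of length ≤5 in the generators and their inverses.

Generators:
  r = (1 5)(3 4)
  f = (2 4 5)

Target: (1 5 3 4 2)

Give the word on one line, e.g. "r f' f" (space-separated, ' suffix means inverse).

  after f': (2 5 4)
  after r: (1 5 3 4 2)
  after f: (1 2)(3 5)
  after f: (1 4 5 3 2)
  after f: (1 5 3 4 2)

f' r f f f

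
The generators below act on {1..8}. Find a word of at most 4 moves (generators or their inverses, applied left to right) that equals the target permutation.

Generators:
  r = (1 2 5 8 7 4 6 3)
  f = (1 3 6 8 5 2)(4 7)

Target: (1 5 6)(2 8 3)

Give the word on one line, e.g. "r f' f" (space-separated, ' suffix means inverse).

  after r: (1 2 5 8 7 4 6 3)
  after f: (4 8)
  after r: (1 2 5 8 6 3)(4 7)
  after f': (1 5 6)(2 8 3)

r f r f'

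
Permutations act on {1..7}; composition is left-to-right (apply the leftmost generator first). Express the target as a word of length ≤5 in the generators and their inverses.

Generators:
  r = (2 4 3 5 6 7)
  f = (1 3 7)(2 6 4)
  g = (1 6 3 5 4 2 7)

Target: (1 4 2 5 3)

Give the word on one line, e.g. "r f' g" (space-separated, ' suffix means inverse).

g' f' g g

  after g': (1 7 2 4 5 3 6)
  after f': (1 3 2 6 7 4 5)
  after g: (1 5 6)(2 3 7)
  after g: (1 4 2 5 3)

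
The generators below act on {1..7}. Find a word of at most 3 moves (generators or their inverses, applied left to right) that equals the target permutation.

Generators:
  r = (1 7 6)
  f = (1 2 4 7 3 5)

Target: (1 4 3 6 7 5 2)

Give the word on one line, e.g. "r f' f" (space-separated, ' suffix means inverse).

f f r'

  after f: (1 2 4 7 3 5)
  after f: (1 4 3)(2 7 5)
  after r': (1 4 3 6 7 5 2)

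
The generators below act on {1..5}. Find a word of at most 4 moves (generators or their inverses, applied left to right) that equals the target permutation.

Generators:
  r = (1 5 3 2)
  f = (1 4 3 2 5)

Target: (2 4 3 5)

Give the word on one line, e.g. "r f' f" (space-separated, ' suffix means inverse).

  after r': (1 2 3 5)
  after r': (1 3)(2 5)
  after r': (1 5 3 2)
  after f: (2 4 3 5)

r' r' r' f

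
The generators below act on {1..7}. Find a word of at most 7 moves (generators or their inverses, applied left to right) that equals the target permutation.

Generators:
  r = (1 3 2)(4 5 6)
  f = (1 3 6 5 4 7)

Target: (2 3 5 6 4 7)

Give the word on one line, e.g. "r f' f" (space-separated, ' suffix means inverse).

f r' r' r' r'

  after f: (1 3 6 5 4 7)
  after r': (2 3 5 6 4 7)
  after r': (1 2)(3 4 7)
  after r': (1 3 6 5 4 7)
  after r': (2 3 5 6 4 7)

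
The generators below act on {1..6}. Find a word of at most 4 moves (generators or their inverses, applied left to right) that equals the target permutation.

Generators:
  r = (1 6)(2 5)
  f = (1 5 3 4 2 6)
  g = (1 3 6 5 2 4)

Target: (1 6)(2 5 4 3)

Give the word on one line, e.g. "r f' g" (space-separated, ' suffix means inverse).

  after f: (1 5 3 4 2 6)
  after r': (1 2)(3 4 5)
  after f: (1 6)(2 5 4 3)

f r' f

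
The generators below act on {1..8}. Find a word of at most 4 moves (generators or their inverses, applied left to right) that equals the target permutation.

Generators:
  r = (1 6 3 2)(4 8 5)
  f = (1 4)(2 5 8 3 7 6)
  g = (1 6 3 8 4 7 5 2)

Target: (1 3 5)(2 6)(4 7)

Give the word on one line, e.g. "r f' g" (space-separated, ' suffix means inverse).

g r

  after g: (1 6 3 8 4 7 5 2)
  after r: (1 3 5)(2 6)(4 7)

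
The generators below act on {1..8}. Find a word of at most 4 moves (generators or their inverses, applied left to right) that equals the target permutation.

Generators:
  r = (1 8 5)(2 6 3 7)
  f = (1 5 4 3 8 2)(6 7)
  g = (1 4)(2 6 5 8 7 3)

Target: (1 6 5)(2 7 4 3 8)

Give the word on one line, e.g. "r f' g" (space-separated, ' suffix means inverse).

  after f: (1 5 4 3 8 2)(6 7)
  after r: (2 8 6)(3 5 4 7)
  after f': (1 2 3)(4 6 8 7)
  after r: (1 6 5)(2 7 4 3 8)

f r f' r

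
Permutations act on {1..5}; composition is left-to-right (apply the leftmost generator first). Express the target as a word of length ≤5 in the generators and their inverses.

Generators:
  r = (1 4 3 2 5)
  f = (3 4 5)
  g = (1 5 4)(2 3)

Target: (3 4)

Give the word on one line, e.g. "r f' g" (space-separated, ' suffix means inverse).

f r' g'

  after f: (3 4 5)
  after r': (1 5 4 2 3)
  after g': (3 4)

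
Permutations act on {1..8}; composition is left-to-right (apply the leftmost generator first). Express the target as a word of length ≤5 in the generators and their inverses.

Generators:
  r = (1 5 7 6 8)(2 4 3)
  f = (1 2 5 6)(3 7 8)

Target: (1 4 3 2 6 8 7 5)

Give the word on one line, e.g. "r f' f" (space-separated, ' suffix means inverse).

  after f': (1 6 5 2)(3 8 7)
  after r': (1 7 4 2 8 5 3 6)
  after f': (1 3 5 8 2 7 4)
  after r': (1 4 8 3)(2 5 6 7)
  after f: (1 4 3 2 6 8 7 5)

f' r' f' r' f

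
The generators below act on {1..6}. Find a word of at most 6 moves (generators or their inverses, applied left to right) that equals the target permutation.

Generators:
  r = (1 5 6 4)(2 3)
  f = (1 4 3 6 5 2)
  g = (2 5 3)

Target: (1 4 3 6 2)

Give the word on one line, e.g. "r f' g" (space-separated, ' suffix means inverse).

f' r' g r' f'

  after f': (1 2 5 6 3 4)
  after r': (1 3 6 2)
  after g: (1 2)(3 6 5)
  after r': (1 3 5 2 4 6)
  after f': (1 4 3 6 2)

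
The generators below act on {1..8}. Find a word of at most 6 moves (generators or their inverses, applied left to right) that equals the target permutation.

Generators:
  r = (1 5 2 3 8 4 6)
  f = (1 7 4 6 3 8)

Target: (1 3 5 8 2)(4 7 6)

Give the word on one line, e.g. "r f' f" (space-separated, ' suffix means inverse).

  after r: (1 5 2 3 8 4 6)
  after f': (1 5 2 6 8 7)
  after f': (1 5 2 4 7 8)(3 6)
  after r: (1 2 6 8 5 3)(4 7)
  after r: (1 3 5 8 2)(4 7 6)

r f' f' r r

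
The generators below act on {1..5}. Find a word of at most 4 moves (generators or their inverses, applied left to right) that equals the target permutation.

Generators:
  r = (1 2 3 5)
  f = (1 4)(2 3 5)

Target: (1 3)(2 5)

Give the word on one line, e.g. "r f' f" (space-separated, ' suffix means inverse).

  after r: (1 2 3 5)
  after r: (1 3)(2 5)

r r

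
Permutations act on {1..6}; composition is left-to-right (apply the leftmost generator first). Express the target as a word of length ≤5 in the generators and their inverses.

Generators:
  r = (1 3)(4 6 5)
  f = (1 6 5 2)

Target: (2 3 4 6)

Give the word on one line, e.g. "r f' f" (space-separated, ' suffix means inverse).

  after r: (1 3)(4 6 5)
  after f: (1 3 6 2)(4 5)
  after r': (2 3 4 6)

r f r'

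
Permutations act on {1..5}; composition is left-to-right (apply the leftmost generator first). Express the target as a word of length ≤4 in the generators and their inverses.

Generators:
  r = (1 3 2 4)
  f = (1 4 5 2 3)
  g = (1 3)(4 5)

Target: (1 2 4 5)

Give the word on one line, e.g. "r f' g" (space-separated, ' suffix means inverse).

  after g': (1 3)(4 5)
  after r: (1 2 4 5)
  after g': (1 2 5 3)
  after g': (1 2 4 5)

g' r g' g'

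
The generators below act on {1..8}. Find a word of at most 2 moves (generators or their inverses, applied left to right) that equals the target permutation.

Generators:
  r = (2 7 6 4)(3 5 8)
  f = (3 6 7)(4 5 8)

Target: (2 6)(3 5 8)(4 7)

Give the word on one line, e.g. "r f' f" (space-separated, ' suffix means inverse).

  after r': (2 4 6 7)(3 8 5)
  after r': (2 6)(3 5 8)(4 7)

r' r'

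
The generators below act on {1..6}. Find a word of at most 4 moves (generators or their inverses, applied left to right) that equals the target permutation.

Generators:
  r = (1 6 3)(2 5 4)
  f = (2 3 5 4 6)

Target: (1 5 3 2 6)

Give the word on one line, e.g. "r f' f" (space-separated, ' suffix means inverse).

r' f

  after r': (1 3 6)(2 4 5)
  after f: (1 5 3 2 6)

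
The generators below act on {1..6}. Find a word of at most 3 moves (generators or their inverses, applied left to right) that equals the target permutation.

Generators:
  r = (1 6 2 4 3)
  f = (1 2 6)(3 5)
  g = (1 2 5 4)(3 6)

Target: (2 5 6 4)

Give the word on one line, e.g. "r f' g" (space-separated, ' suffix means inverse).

  after r': (1 3 4 2 6)
  after g': (1 6 4)(2 3 5)
  after f: (2 5 6 4)

r' g' f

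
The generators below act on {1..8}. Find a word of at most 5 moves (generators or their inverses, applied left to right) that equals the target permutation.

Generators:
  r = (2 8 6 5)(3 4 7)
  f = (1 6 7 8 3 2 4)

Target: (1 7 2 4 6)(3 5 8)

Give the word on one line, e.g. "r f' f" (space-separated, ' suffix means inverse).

f' r' r'

  after f': (1 4 2 3 8 7 6)
  after r': (1 3 2 7 8 4 5 6)
  after r': (1 7 2 4 6)(3 5 8)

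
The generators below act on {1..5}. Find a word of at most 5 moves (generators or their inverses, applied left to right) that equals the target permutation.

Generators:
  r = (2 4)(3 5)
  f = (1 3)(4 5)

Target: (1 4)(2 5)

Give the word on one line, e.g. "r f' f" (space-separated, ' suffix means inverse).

f r' f'

  after f: (1 3)(4 5)
  after r': (1 5 2 4 3)
  after f': (1 4)(2 5)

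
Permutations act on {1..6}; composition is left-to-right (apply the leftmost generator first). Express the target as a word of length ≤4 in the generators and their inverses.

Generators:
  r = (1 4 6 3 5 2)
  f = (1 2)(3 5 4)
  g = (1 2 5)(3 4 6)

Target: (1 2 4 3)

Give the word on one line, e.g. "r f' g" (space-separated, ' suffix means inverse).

  after f': (1 2)(3 4 5)
  after r': (1 5 6 4 3)
  after g: (2 5 3)
  after f: (1 2 4 3)

f' r' g f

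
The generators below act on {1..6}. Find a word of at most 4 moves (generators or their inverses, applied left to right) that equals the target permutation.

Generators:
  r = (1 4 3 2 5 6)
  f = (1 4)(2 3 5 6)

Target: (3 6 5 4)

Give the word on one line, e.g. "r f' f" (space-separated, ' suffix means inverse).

  after f': (1 4)(2 6 5 3)
  after r': (2 5 4 6)
  after f: (1 4 2 6 3 5)
  after f: (3 6 5 4)

f' r' f f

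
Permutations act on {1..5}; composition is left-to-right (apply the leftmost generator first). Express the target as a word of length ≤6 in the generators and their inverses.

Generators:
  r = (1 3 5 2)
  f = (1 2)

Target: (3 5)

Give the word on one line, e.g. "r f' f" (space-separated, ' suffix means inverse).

  after r: (1 3 5 2)
  after f': (1 3 5)
  after r': (2 5)
  after f': (1 2 5)
  after r: (3 5)

r f' r' f' r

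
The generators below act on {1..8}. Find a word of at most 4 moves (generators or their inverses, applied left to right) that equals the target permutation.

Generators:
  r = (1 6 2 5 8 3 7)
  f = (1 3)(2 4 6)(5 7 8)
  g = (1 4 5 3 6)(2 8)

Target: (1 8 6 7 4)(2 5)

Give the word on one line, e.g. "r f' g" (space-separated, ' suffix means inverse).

  after f': (1 3)(2 6 4)(5 8 7)
  after r: (1 7 8)(3 6 4 5)
  after g: (1 7 2 8 4 3)(5 6)
  after f: (1 8 6 7 4)(2 5)

f' r g f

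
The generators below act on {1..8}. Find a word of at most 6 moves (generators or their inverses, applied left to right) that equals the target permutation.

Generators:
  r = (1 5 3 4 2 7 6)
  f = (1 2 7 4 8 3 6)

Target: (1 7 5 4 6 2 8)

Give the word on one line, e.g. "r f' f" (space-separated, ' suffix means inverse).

  after r: (1 5 3 4 2 7 6)
  after f: (1 5 6 2 4 7)(3 8)
  after r': (2 3 8 5 7 6 4)
  after f': (1 6 7 3 4)(2 8 5)
  after r': (1 7 5 4 6 2 8)

r f r' f' r'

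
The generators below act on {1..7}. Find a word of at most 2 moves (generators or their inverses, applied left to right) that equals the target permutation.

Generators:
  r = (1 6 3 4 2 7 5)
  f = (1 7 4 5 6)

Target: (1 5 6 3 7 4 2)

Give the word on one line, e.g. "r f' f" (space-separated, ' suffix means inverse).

r f'

  after r: (1 6 3 4 2 7 5)
  after f': (1 5 6 3 7 4 2)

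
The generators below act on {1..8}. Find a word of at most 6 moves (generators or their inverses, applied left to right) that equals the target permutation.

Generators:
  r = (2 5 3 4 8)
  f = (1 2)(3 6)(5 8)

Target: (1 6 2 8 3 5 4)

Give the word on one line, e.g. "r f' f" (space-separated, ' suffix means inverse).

  after f': (1 2)(3 6)(5 8)
  after r: (1 5 2)(3 6 4 8)
  after r: (1 3 6 8 4 2)
  after f': (1 6 5 8 4)
  after r': (1 6 2 8 3 5 4)

f' r r f' r'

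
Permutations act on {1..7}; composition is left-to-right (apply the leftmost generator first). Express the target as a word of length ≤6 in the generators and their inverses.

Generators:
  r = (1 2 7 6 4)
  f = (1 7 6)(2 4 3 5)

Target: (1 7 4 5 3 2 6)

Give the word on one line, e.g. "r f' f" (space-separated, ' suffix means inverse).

f r' r' f

  after f: (1 7 6)(2 4 3 5)
  after r': (1 2 6 4 3 5)
  after r': (2 7)(3 5 4)
  after f: (1 7 4 5 3 2 6)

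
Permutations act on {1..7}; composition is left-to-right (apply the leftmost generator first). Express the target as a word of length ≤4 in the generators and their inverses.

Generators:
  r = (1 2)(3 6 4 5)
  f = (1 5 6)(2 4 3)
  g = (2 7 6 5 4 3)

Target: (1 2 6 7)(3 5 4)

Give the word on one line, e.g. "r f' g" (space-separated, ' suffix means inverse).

g' r

  after g': (2 3 4 5 6 7)
  after r: (1 2 6 7)(3 5 4)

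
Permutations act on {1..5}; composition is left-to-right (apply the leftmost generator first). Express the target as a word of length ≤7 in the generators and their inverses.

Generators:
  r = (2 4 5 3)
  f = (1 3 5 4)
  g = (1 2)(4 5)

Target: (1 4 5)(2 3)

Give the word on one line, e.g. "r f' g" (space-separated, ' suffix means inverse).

f' f' g g r'

  after f': (1 4 5 3)
  after f': (1 5)(3 4)
  after g: (1 4 3 5 2)
  after g: (1 5)(3 4)
  after r': (1 4 5)(2 3)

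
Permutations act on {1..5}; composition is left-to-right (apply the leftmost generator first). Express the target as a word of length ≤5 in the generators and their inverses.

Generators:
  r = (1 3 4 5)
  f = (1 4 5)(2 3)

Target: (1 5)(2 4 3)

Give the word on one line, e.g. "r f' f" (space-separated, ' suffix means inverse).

  after r': (1 5 4 3)
  after f': (1 4 2 3 5)
  after r: (1 5 3)(2 4)
  after r: (2 5 4)
  after f': (1 5)(2 4 3)

r' f' r r f'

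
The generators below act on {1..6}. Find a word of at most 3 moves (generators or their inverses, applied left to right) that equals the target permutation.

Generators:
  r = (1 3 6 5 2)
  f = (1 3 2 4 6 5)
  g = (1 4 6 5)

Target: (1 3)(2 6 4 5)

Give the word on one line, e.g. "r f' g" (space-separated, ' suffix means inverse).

r g g

  after r: (1 3 6 5 2)
  after g: (1 3 5 2 4 6)
  after g: (1 3)(2 6 4 5)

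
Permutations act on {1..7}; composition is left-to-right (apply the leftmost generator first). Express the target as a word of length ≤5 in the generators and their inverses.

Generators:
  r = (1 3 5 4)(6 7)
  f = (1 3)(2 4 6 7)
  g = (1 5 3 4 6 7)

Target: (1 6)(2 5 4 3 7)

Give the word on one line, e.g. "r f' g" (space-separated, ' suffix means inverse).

  after g': (1 7 6 4 3 5)
  after r: (1 6)(3 4 5)
  after f: (1 7 2 4 5)(3 6)
  after r': (1 6)(2 5 4 3 7)

g' r f r'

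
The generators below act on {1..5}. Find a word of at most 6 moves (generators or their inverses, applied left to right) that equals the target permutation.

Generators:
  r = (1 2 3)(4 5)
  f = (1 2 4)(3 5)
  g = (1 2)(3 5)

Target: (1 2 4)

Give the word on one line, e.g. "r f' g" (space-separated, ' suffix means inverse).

  after f': (1 4 2)(3 5)
  after g: (1 4)
  after f: (2 4)(3 5)
  after g': (1 2 4)

f' g f g'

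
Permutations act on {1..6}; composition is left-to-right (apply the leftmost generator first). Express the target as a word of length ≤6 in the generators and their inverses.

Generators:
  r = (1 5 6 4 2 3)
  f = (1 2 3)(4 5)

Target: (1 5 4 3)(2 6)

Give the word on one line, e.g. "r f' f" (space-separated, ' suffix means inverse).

f f r r

  after f: (1 2 3)(4 5)
  after f: (1 3 2)
  after r: (2 5 6 4)
  after r: (1 5 4 3)(2 6)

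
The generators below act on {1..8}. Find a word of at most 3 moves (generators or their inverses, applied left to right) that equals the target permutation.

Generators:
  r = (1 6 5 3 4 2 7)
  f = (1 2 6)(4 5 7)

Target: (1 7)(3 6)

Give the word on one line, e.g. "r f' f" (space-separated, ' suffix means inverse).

f' r' r'

  after f': (1 6 2)(4 7 5)
  after r': (2 7 6 4)(3 5)
  after r': (1 7)(3 6)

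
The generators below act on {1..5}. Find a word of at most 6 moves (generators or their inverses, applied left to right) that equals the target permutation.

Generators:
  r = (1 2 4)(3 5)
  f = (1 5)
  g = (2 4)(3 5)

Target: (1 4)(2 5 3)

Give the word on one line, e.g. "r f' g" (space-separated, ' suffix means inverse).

r' f' r' g

  after r': (1 4 2)(3 5)
  after f': (1 4 2 5 3)
  after r': (1 2 3 4)
  after g: (1 4)(2 5 3)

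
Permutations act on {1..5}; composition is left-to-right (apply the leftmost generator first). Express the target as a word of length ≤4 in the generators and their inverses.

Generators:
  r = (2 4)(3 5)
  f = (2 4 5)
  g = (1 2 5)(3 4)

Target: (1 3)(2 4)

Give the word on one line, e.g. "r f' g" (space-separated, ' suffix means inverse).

g r g'

  after g: (1 2 5)(3 4)
  after r: (1 4 5)(2 3)
  after g': (1 3)(2 4)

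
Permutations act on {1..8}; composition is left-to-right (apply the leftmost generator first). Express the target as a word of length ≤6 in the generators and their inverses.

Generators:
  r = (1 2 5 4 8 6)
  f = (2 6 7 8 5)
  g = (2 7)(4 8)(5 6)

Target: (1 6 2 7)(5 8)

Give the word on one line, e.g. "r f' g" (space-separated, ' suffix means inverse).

  after g: (2 7)(4 8)(5 6)
  after f: (2 8 4 5 7 6)
  after r: (1 2 6 5 7)
  after f: (1 6 2 7)(5 8)

g f r f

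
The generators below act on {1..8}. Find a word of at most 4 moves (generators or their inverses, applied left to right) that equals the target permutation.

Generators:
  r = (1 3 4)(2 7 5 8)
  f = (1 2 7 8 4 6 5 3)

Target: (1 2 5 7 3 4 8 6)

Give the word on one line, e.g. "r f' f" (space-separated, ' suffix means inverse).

r' f' r

  after r': (1 4 3)(2 8 5 7)
  after f': (1 8 6 4 5 2 7)
  after r: (1 2 5 7 3 4 8 6)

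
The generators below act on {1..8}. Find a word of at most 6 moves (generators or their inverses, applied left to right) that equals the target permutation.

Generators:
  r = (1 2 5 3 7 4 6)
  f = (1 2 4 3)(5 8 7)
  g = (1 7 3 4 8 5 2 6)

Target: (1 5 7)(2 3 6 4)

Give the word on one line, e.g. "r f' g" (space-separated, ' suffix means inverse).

  after f: (1 2 4 3)(5 8 7)
  after g: (1 6)(2 8 3 7)
  after r': (1 4 7)(2 8 5)
  after f: (1 3)(2 7)(4 5)
  after r': (1 5 7)(2 3 6 4)

f g r' f r'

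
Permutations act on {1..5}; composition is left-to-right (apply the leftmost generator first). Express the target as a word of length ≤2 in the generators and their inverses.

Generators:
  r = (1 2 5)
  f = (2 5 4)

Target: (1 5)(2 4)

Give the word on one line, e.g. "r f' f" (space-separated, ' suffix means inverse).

  after r: (1 2 5)
  after f: (1 5)(2 4)

r f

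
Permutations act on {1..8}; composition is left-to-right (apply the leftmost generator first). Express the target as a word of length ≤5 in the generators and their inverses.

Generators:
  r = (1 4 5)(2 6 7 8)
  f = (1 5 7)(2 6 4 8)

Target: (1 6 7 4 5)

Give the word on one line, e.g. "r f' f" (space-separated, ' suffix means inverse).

  after r: (1 4 5)(2 6 7 8)
  after f: (1 8 6)(2 4 7)
  after f: (1 2 8 4)(5 7 6)
  after f: (1 6 7 4 5)

r f f f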